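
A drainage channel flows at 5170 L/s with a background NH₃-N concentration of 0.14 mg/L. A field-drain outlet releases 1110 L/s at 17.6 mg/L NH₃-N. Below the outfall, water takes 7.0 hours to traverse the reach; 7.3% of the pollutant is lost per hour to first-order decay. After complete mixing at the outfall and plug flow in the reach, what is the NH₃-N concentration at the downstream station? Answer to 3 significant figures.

Mixed concentration C = ΣQC/ΣQ = (5170·0.1400 + 1110·17.60) / 6280 = 20260/6280 = 3.226 mg/L.
7.3%/h lost → k = −ln(1 − 0.073) = 0.07580 h⁻¹.
First-order decay: C = 3.226·exp(−k·t) = 3.226·0.5882 = 1.898 mg/L.

1.90 mg/L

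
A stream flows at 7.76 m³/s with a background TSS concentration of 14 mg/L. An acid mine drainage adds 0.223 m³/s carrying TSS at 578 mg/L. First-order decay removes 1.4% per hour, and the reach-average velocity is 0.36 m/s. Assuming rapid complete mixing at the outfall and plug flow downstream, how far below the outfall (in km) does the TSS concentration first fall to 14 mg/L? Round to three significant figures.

69.3 km

Flow-weighted average: C = (7.760·14.00 + 0.2230·578.0) / 7.983 = 237.5/7.983 = 29.75 mg/L.
1.4%/h lost → k = −ln(1 − 0.014) = 0.01410 h⁻¹.
Set 29.75·exp(−k·t) = 14 → t = ln(29.75/14)/k = 192500 s = 53.47 h.
Distance = v·t = 0.36·192500 = 69300 m = 69.30 km.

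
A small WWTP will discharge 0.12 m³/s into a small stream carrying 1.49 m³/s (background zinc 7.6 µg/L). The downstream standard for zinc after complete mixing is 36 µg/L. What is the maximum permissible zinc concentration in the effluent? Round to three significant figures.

389 µg/L

At the limit, (Qr·Cr + Qe·Cₑ)/(Qr + Qe) = 36:
Cₑ = (1.610·36 − 1.490·7.600) / 0.1200 = 388.6 µg/L.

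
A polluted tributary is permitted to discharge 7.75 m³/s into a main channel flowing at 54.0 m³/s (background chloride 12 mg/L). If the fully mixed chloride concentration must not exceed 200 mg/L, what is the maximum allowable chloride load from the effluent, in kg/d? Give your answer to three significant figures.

Mass balance at the limit: 54.00·12.00 + 7.750·Cₑ = 61.75·200 → Cₑ = 1510 mg/L.
Load = 7.750 m³/s × 1510 g/m³ × 86 400 s/d = 1011000 kg/d.

1010000 kg/d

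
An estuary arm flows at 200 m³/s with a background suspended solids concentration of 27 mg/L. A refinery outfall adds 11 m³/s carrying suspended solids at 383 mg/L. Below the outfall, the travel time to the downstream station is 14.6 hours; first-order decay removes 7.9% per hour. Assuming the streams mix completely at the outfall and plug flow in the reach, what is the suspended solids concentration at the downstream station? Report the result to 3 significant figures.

13.7 mg/L

Flow-weighted average: C = (200.0·27.00 + 11.00·383.0) / 211.0 = 9613/211.0 = 45.56 mg/L.
7.9%/h lost → k = −ln(1 − 0.079) = 0.08230 h⁻¹.
After decay, C = 45.56 × e^(−kt) = 45.56 × 0.3007 = 13.70 mg/L.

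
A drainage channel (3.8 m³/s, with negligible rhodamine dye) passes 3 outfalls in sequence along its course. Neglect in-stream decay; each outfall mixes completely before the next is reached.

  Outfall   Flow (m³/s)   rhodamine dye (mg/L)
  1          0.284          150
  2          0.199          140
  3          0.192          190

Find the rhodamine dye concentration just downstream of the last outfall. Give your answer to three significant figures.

After outfall 1: Q = 3.800 + 0.2840 = 4.084 m³/s; C = (3.800·0 + 0.2840·150.0)/4.084 = 10.43 mg/L.
After outfall 2: Q = 4.084 + 0.1990 = 4.283 m³/s; C = (4.084·10.43 + 0.1990·140.0)/4.283 = 16.45 mg/L.
After outfall 3: Q = 4.283 + 0.1920 = 4.475 m³/s; C = (4.283·16.45 + 0.1920·190.0)/4.475 = 23.90 mg/L.

23.9 mg/L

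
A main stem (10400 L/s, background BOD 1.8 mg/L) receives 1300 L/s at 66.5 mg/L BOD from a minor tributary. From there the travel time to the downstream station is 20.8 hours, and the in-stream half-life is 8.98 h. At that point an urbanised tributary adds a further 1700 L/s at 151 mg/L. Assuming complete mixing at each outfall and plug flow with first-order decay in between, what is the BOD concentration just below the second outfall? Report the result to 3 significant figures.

20.7 mg/L

Mass balance: C = (10400·1.800 + 1300·66.50) / 11700 = 105200/11700 = 8.989 mg/L; combined flow 11700 L/s.
Half-life 8.98 h → k = ln 2 / 8.98 = 0.07719 h⁻¹ = 1.853 d⁻¹.
First-order decay: C = 8.989·exp(−k·t) = 8.989·0.2008 = 1.805 mg/L.
Second outfall: C = (11700·1.805 + 1700·151.0)/13400 = 20.73 mg/L.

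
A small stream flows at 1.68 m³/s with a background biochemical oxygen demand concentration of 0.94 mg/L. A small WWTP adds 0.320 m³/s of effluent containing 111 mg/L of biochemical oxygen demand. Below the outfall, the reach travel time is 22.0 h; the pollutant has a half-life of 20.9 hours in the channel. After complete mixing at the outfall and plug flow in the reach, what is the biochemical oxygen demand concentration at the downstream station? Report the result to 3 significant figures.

8.94 mg/L

Flow-weighted average: C = (1.680·0.9400 + 0.3200·111.0) / 2.000 = 37.10/2.000 = 18.55 mg/L.
Half-life 20.9 h → k = ln 2 / 20.9 = 0.03316 h⁻¹ = 0.7960 d⁻¹.
Decay over the reach: 18.55·exp(−kt) = 18.55·0.4821 = 8.943 mg/L.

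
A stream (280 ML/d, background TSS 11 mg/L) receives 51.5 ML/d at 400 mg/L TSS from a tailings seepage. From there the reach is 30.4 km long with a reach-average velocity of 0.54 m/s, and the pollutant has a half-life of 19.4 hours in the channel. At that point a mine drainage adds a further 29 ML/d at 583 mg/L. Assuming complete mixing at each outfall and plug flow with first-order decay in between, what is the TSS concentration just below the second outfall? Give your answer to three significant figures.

Flow-weighted average: C = (280.0·11.00 + 51.50·400.0) / 331.5 = 23680/331.5 = 71.43 mg/L; combined flow 331.5 ML/d.
Travel time t = 30.4·1000 / 0.54 = 56300 s = 15.64 h.
Half-life 19.4 h → k = ln 2 / 19.4 = 0.03573 h⁻¹ = 0.8575 d⁻¹.
After decay, C = 71.43 × e^(−kt) = 71.43 × 0.5719 = 40.86 mg/L.
Second outfall: C = (331.5·40.86 + 29.00·583.0)/360.5 = 84.47 mg/L.

84.5 mg/L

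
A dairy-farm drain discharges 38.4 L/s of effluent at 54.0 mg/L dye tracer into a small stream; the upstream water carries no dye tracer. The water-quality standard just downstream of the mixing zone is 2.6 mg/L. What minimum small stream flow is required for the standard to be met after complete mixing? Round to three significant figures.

Set C_mix = 2.6: (Q·0 + 38.40·54.00) / (Q + 38.40) = 2.6
→ Q = 38.40·(54.00 − 2.6)/(2.6 − 0) = 759.1 L/s.

759 L/s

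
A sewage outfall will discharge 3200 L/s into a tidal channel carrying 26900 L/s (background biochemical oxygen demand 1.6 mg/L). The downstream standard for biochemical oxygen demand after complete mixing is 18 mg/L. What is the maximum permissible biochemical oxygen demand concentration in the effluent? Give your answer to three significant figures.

156 mg/L

At the limit, (Qr·Cr + Qe·Cₑ)/(Qr + Qe) = 18:
Cₑ = (30100·18 − 26900·1.600) / 3200 = 155.9 mg/L.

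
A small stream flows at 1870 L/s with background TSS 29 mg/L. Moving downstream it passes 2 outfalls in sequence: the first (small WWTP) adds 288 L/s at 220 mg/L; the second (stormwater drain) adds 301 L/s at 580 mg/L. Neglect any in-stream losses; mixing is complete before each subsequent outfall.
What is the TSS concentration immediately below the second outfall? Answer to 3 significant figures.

119 mg/L

After outfall 1: Q = 1870 + 288.0 = 2158 L/s; C = (1870·29.00 + 288.0·220.0)/2158 = 54.49 mg/L.
After outfall 2: Q = 2158 + 301.0 = 2459 L/s; C = (2158·54.49 + 301.0·580.0)/2459 = 118.8 mg/L.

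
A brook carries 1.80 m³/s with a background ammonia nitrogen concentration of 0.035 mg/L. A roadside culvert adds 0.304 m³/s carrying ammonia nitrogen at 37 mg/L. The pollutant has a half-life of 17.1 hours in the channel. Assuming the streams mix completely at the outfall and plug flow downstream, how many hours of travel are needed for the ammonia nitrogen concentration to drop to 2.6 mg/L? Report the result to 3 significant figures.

17.9 h

Flow-weighted average: C = (1.800·0.03500 + 0.3040·37.00) / 2.104 = 11.31/2.104 = 5.376 mg/L.
Half-life 17.1 h → k = ln 2 / 17.1 = 0.04053 h⁻¹ = 0.9728 d⁻¹.
5.376·exp(−k·t) = 2.6 → t = ln(5.376/2.6)/k = 64520 s = 17.92 h.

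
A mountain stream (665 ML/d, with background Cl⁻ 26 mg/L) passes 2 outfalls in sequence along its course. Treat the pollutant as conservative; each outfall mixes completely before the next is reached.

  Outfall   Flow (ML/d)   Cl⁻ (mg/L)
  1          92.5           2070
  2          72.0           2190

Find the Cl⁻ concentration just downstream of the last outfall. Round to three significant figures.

442 mg/L

Below outfall 1: Q → 757.5 ML/d, C = (665.0·26.00 + 92.50·2070)/757.5 = 275.6 mg/L.
Below outfall 2: Q → 829.5 ML/d, C = (757.5·275.6 + 72.00·2190)/829.5 = 441.8 mg/L.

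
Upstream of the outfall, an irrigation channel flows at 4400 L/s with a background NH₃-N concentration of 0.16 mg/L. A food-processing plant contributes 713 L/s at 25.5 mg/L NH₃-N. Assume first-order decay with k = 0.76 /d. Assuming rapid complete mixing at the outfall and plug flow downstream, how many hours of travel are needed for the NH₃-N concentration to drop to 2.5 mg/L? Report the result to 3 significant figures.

Flow-weighted average: C = (4400·0.1600 + 713.0·25.50) / 5113 = 18890/5113 = 3.694 mg/L.
3.694·exp(−k·t) = 2.5 → t = ln(3.694/2.5)/k = 44370 s = 12.33 h.

12.3 h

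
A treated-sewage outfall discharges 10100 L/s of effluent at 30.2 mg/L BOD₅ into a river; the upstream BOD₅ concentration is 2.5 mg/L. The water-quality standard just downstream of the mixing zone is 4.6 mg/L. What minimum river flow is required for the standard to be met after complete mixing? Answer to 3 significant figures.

123000 L/s

Set C_mix = 4.6: (Q·2.500 + 10100·30.20) / (Q + 10100) = 4.6
→ Q = 10100·(30.20 − 4.6)/(4.6 − 2.500) = 123100 L/s.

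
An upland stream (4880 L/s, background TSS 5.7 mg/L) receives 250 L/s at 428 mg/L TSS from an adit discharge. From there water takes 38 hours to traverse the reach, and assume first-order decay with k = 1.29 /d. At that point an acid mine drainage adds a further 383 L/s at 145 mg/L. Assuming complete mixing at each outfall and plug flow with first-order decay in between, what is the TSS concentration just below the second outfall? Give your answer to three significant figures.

Flow-weighted average: C = (4880·5.700 + 250.0·428.0) / 5130 = 134800/5130 = 26.28 mg/L; combined flow 5130 L/s.
First-order decay: C = 26.28·exp(−k·t) = 26.28·0.1297 = 3.409 mg/L.
Second outfall: C = (5130·3.409 + 383.0·145.0)/5513 = 13.25 mg/L.

13.2 mg/L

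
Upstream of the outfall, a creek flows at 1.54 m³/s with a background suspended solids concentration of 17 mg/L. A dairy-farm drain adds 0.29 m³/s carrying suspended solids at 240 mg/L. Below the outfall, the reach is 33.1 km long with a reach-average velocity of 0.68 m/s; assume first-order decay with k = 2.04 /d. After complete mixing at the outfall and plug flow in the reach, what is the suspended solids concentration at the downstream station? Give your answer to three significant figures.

Mixed concentration C = ΣQC/ΣQ = (1.540·17.00 + 0.2900·240.0) / 1.830 = 95.78/1.830 = 52.34 mg/L.
Travel time t = 33.1·1000 / 0.68 = 48680 s = 13.52 h.
After decay, C = 52.34 × e^(−kt) = 52.34 × 0.3169 = 16.58 mg/L.

16.6 mg/L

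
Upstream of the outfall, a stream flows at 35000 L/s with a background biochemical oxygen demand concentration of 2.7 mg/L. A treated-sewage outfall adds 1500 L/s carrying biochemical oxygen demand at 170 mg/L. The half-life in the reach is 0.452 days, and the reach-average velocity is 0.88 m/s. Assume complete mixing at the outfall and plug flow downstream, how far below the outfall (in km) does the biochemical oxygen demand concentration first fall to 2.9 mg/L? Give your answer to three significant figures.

Flow-weighted average: C = (35000·2.700 + 1500·170.0) / 36500 = 349500/36500 = 9.575 mg/L.
Half-life 0.452 d → k = ln 2 / 0.452 = 1.534 d⁻¹.
Set 9.575·exp(−k·t) = 2.9 → t = ln(9.575/2.9)/k = 67300 s = 18.69 h.
Distance = v·t = 0.88·67300 = 59220 m = 59.22 km.

59.2 km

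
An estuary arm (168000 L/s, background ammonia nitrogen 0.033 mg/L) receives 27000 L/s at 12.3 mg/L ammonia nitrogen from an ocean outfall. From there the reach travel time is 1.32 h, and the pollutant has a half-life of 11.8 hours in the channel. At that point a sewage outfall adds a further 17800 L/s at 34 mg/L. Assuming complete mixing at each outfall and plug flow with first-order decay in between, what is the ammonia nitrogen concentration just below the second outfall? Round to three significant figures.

Mixed concentration C = ΣQC/ΣQ = (168000·0.03300 + 27000·12.30) / 195000 = 337600/195000 = 1.732 mg/L; combined flow 195000 L/s.
Half-life 11.8 h → k = ln 2 / 11.8 = 0.05874 h⁻¹ = 1.410 d⁻¹.
Decay over the reach: 1.732·exp(−kt) = 1.732·0.9254 = 1.602 mg/L.
Second outfall: C = (195000·1.602 + 17800·34.00)/212800 = 4.312 mg/L.

4.31 mg/L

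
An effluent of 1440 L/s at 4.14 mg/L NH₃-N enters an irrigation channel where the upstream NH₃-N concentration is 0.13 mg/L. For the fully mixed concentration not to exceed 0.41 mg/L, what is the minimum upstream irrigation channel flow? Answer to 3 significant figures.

Set C_mix = 0.41: (Q·0.1300 + 1440·4.140) / (Q + 1440) = 0.41
→ Q = 1440·(4.140 − 0.41)/(0.41 − 0.1300) = 19180 L/s.

19200 L/s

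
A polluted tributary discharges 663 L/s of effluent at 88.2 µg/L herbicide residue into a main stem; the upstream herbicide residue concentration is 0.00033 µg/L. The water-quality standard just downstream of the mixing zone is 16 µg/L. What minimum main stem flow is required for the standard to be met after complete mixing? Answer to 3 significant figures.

2990 L/s

Set C_mix = 16: (Q·0.0003300 + 663.0·88.20) / (Q + 663.0) = 16
→ Q = 663.0·(88.20 − 16)/(16 − 0.0003300) = 2992 L/s.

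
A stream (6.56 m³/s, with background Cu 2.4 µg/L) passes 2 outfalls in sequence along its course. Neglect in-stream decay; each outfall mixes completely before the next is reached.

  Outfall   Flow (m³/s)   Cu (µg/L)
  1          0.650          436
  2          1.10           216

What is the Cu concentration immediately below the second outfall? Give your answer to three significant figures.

64.6 µg/L

Below outfall 1: Q → 7.210 m³/s, C = (6.560·2.400 + 0.6500·436.0)/7.210 = 41.49 µg/L.
Below outfall 2: Q → 8.310 m³/s, C = (7.210·41.49 + 1.100·216.0)/8.310 = 64.59 µg/L.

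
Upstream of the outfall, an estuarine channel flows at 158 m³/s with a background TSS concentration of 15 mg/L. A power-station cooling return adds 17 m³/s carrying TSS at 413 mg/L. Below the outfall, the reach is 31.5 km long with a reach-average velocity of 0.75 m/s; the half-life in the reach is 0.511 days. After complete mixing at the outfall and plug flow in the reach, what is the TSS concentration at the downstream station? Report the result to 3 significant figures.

27.8 mg/L

Mass balance: C = (158.0·15.00 + 17.00·413.0) / 175.0 = 9391/175.0 = 53.66 mg/L.
Travel time t = 31.5·1000 / 0.75 = 42000 s = 11.67 h.
Half-life 0.511 d → k = ln 2 / 0.511 = 1.356 d⁻¹.
Applying C = C₀e^(−kt): 53.66 × 0.5172 = 27.75 mg/L.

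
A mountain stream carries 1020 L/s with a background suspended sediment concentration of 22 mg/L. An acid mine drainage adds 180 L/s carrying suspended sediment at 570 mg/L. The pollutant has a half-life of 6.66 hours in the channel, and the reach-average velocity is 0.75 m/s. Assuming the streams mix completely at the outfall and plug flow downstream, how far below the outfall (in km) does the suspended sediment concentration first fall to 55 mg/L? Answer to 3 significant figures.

Mixed concentration C = ΣQC/ΣQ = (1020·22.00 + 180.0·570.0) / 1200 = 125000/1200 = 104.2 mg/L.
Half-life 6.66 h → k = ln 2 / 6.66 = 0.1041 h⁻¹ = 2.498 d⁻¹.
Set 104.2·exp(−k·t) = 55 → t = ln(104.2/55)/k = 22100 s = 6.140 h.
Distance = v·t = 0.75·22100 = 16580 m = 16.58 km.

16.6 km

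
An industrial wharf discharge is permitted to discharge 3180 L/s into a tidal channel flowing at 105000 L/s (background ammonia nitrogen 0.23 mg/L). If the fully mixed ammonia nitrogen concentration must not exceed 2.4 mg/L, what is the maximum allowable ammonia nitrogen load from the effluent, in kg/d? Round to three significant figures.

Mass balance at the limit: 105000·0.2300 + 3180·Cₑ = 108200·2.4 → Cₑ = 74.05 mg/L.
3180 L/s = 3.180 m³/s. Load = 3.180 m³/s × 74.05 g/m³ × 86 400 s/d = 20350 kg/d.

20300 kg/d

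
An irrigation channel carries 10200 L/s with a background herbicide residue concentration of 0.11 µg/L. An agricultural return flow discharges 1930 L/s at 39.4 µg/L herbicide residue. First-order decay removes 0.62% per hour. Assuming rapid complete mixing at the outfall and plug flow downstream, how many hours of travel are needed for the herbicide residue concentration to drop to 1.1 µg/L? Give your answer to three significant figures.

282 h

Flow-weighted average: C = (10200·0.1100 + 1930·39.40) / 12130 = 77160/12130 = 6.361 µg/L.
0.62%/h lost → k = −ln(1 − 0.0062) = 0.006219 h⁻¹.
6.361·exp(−k·t) = 1.1 → t = ln(6.361/1.1)/k = 1016000 s = 282.2 h.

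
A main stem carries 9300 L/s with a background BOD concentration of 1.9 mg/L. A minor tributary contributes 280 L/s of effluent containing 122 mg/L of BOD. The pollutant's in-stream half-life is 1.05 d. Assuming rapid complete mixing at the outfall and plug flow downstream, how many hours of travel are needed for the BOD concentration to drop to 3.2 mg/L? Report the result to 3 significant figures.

Conservation of mass: C = (9300·1.900 + 280.0·122.0) / 9580 = 51830/9580 = 5.410 mg/L.
Half-life 1.05 d → k = ln 2 / 1.05 = 0.6601 d⁻¹.
5.410·exp(−k·t) = 3.2 → t = ln(5.410/3.2)/k = 68730 s = 19.09 h.

19.1 h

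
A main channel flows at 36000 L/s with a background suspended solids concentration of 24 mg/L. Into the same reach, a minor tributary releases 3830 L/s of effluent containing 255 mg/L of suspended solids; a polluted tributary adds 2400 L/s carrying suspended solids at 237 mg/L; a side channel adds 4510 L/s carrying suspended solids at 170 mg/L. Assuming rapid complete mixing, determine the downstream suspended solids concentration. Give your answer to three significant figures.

68.0 mg/L

Flow-weighted average: C = (36000·24.00 + 3830·255.0 + 2400·237.0 + 4510·170.0) / 46740 = 3176000/46740 = 67.95 mg/L.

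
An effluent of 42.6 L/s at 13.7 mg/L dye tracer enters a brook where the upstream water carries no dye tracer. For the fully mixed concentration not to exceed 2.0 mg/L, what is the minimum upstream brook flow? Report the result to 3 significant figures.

Set C_mix = 2.0: (Q·0 + 42.60·13.70) / (Q + 42.60) = 2.0
→ Q = 42.60·(13.70 − 2.0)/(2.0 − 0) = 249.2 L/s.

249 L/s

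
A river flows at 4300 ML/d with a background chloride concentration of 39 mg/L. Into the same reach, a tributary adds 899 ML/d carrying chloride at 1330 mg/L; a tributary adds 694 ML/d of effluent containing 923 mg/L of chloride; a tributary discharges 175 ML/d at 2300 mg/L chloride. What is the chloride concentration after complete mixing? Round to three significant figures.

397 mg/L

Flow-weighted average: C = (4300·39.00 + 899.0·1330 + 694.0·923.0 + 175.0·2300) / 6068 = 2406000/6068 = 396.6 mg/L.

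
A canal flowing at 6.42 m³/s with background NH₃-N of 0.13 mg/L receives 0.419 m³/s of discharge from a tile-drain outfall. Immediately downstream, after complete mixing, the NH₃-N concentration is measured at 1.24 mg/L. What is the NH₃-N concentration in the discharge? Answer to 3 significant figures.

Mass balance: 6.420·0.1300 + 0.4190·Cₑ = 6.839·1.240
→ Cₑ = (6.839·1.240 − 6.420·0.1300) / 0.4190 = 18.25 mg/L.

18.2 mg/L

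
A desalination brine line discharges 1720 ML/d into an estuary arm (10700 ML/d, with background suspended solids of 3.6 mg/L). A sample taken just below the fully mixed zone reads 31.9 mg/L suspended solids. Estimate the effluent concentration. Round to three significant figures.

208 mg/L

Mass balance: 10700·3.600 + 1720·Cₑ = 12420·31.90
→ Cₑ = (12420·31.90 − 10700·3.600) / 1720 = 208.0 mg/L.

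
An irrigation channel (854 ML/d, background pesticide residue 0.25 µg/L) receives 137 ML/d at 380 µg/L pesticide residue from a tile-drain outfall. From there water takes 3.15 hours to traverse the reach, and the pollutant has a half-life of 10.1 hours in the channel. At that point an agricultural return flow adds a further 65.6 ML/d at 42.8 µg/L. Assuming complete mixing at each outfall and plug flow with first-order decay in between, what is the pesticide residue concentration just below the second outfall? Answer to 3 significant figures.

Mixed concentration C = ΣQC/ΣQ = (854.0·0.2500 + 137.0·380.0) / 991.0 = 52270/991.0 = 52.75 µg/L; combined flow 991.0 ML/d.
Half-life 10.1 h → k = ln 2 / 10.1 = 0.06863 h⁻¹ = 1.647 d⁻¹.
After decay, C = 52.75 × e^(−kt) = 52.75 × 0.8056 = 42.49 µg/L.
At the second outfall, C = (991.0·42.49 + 65.60·42.80) / (991.0 + 65.60) = 42.51 µg/L.

42.5 µg/L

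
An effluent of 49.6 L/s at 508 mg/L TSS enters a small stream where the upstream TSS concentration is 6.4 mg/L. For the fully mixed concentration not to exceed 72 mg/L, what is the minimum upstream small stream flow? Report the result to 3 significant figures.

330 L/s

Set C_mix = 72: (Q·6.400 + 49.60·508.0) / (Q + 49.60) = 72
→ Q = 49.60·(508.0 − 72)/(72 − 6.400) = 329.7 L/s.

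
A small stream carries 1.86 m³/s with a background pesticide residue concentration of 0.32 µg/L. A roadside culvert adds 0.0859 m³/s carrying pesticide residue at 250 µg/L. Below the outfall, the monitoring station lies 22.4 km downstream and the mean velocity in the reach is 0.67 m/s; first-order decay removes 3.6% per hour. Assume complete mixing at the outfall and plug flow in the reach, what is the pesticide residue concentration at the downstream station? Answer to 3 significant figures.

8.07 µg/L

Mixed concentration C = ΣQC/ΣQ = (1.860·0.3200 + 0.08590·250.0) / 1.946 = 22.07/1.946 = 11.34 µg/L.
Travel time t = 22.4·1000 / 0.67 = 33430 s = 9.287 h.
3.6%/h lost → k = −ln(1 − 0.036) = 0.03666 h⁻¹.
First-order decay: C = 11.34·exp(−k·t) = 11.34·0.7114 = 8.069 µg/L.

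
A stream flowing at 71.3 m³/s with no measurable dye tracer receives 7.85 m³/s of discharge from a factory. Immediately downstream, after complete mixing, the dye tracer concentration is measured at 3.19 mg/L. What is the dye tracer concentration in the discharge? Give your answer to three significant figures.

32.2 mg/L

Mass balance: 71.30·0 + 7.850·Cₑ = 79.15·3.190
→ Cₑ = (79.15·3.190 − 71.30·0) / 7.850 = 32.16 mg/L.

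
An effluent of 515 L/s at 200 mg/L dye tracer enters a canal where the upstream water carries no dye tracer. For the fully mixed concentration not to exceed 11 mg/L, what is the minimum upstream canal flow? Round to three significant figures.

Set C_mix = 11: (Q·0 + 515.0·200.0) / (Q + 515.0) = 11
→ Q = 515.0·(200.0 − 11)/(11 − 0) = 8849 L/s.

8850 L/s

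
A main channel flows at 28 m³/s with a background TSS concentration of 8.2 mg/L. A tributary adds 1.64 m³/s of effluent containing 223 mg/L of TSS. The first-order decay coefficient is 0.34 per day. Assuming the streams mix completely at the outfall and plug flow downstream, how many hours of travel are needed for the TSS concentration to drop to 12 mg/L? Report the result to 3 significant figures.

36.4 h

Mass balance: C = (28.00·8.200 + 1.640·223.0) / 29.64 = 595.3/29.64 = 20.09 mg/L.
20.09·exp(−k·t) = 12 → t = ln(20.09/12)/k = 130900 s = 36.36 h.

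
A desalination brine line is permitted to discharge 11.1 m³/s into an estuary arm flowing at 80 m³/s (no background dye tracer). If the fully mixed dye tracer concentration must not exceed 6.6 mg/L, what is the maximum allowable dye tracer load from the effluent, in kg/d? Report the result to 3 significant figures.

51900 kg/d

Mass balance at the limit: 80.00·0 + 11.10·Cₑ = 91.10·6.6 → Cₑ = 54.17 mg/L.
Load = 11.10 m³/s × 54.17 g/m³ × 86 400 s/d = 51950 kg/d.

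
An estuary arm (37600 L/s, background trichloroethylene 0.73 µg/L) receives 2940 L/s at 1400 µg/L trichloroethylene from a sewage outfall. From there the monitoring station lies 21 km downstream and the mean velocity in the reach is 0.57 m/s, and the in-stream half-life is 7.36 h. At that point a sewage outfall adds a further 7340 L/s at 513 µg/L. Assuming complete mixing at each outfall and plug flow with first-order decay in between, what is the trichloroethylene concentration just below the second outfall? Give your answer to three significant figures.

Mass balance: C = (37600·0.7300 + 2940·1400) / 40540 = 4143000/40540 = 102.2 µg/L; combined flow 40540 L/s.
Travel time t = 21·1000 / 0.57 = 36840 s = 10.23 h.
Half-life 7.36 h → k = ln 2 / 7.36 = 0.09418 h⁻¹ = 2.260 d⁻¹.
After decay, C = 102.2 × e^(−kt) = 102.2 × 0.3814 = 38.99 µg/L.
At the second outfall, C = (40540·38.99 + 7340·513.0) / (40540 + 7340) = 111.7 µg/L.

112 µg/L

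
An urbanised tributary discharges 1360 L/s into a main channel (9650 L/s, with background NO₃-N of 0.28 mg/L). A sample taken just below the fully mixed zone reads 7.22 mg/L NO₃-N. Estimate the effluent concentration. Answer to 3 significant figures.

Mass balance: 9650·0.2800 + 1360·Cₑ = 11010·7.220
→ Cₑ = (11010·7.220 − 9650·0.2800) / 1360 = 56.46 mg/L.

56.5 mg/L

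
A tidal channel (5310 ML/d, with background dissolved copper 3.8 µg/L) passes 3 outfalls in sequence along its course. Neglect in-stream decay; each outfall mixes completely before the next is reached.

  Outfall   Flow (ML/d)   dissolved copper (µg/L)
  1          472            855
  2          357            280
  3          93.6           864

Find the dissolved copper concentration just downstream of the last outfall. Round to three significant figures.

97.0 µg/L

Below outfall 1: Q → 5782 ML/d, C = (5310·3.800 + 472.0·855.0)/5782 = 73.29 µg/L.
Below outfall 2: Q → 6139 ML/d, C = (5782·73.29 + 357.0·280.0)/6139 = 85.31 µg/L.
Below outfall 3: Q → 6233 ML/d, C = (6139·85.31 + 93.60·864.0)/6233 = 97.00 µg/L.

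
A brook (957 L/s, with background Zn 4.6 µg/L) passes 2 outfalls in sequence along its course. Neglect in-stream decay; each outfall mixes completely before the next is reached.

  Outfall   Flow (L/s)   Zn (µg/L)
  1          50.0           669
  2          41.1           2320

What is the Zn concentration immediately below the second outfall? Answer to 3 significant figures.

127 µg/L

After outfall 1: Q = 957.0 + 50.00 = 1007 L/s; C = (957.0·4.600 + 50.00·669.0)/1007 = 37.59 µg/L.
After outfall 2: Q = 1007 + 41.10 = 1048 L/s; C = (1007·37.59 + 41.10·2320)/1048 = 127.1 µg/L.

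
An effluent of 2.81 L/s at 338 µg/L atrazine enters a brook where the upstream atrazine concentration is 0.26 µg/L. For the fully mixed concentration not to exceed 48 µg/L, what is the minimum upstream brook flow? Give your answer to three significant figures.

17.1 L/s

Set C_mix = 48: (Q·0.2600 + 2.810·338.0) / (Q + 2.810) = 48
→ Q = 2.810·(338.0 − 48)/(48 − 0.2600) = 17.07 L/s.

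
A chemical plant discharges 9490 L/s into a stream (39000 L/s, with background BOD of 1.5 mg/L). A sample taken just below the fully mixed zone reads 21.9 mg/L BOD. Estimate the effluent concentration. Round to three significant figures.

106 mg/L

Mass balance: 39000·1.500 + 9490·Cₑ = 48490·21.90
→ Cₑ = (48490·21.90 − 39000·1.500) / 9490 = 105.7 mg/L.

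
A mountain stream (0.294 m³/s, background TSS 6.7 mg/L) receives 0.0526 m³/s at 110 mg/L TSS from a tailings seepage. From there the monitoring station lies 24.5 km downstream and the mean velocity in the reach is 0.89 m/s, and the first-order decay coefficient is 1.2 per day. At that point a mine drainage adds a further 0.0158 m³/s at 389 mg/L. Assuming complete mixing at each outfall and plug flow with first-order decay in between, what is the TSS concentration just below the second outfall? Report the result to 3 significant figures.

Mixed concentration C = ΣQC/ΣQ = (0.2940·6.700 + 0.05260·110.0) / 0.3466 = 7.756/0.3466 = 22.38 mg/L; combined flow 0.3466 m³/s.
Travel time t = 24.5·1000 / 0.89 = 27530 s = 7.647 h.
First-order decay: C = 22.38·exp(−k·t) = 22.38·0.6823 = 15.27 mg/L.
At the second outfall, C = (0.3466·15.27 + 0.01580·389.0) / (0.3466 + 0.01580) = 31.56 mg/L.

31.6 mg/L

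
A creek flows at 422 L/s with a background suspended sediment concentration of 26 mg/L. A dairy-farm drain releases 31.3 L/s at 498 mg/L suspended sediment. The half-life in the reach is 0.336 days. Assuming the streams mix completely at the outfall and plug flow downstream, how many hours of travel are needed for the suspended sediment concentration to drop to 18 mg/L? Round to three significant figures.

13.7 h

Mass balance: C = (422.0·26.00 + 31.30·498.0) / 453.3 = 26560/453.3 = 58.59 mg/L.
Half-life 0.336 d → k = ln 2 / 0.336 = 2.063 d⁻¹.
58.59·exp(−k·t) = 18 → t = ln(58.59/18)/k = 49430 s = 13.73 h.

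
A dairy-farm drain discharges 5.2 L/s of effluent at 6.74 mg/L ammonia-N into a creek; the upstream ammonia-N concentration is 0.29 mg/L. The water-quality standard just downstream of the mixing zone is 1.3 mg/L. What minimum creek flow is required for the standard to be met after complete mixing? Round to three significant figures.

28.0 L/s

Set C_mix = 1.3: (Q·0.2900 + 5.200·6.740) / (Q + 5.200) = 1.3
→ Q = 5.200·(6.740 − 1.3)/(1.3 − 0.2900) = 28.01 L/s.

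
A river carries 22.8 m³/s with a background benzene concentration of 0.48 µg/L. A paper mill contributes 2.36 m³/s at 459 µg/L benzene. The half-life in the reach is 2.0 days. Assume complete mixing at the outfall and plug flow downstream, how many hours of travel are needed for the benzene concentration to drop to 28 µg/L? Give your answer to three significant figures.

After mixing, C = (22.80·0.4800 + 2.360·459.0) / 25.16 = 1094/25.16 = 43.49 µg/L.
Half-life 2.0 d → k = ln 2 / 2.0 = 0.3466 d⁻¹.
43.49·exp(−k·t) = 28 → t = ln(43.49/28)/k = 109800 s = 30.49 h.

30.5 h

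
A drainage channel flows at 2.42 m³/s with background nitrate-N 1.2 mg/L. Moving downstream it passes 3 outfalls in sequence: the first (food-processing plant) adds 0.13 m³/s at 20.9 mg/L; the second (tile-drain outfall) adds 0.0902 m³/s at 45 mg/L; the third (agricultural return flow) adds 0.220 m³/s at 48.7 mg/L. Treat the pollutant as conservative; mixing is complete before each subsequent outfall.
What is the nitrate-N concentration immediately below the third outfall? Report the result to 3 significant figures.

7.13 mg/L

Below outfall 1: Q → 2.550 m³/s, C = (2.420·1.200 + 0.1300·20.90)/2.550 = 2.204 mg/L.
Below outfall 2: Q → 2.640 m³/s, C = (2.550·2.204 + 0.09020·45.00)/2.640 = 3.666 mg/L.
Below outfall 3: Q → 2.860 m³/s, C = (2.640·3.666 + 0.2200·48.70)/2.860 = 7.130 mg/L.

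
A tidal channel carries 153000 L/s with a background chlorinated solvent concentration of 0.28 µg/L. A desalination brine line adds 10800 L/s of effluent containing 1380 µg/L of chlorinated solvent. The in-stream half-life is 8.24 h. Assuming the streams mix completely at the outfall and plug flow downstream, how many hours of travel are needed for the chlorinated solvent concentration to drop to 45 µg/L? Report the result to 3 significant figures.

After mixing, C = (153000·0.2800 + 10800·1380) / 163800 = 14950000/163800 = 91.25 µg/L.
Half-life 8.24 h → k = ln 2 / 8.24 = 0.08412 h⁻¹ = 2.019 d⁻¹.
91.25·exp(−k·t) = 45 → t = ln(91.25/45)/k = 30250 s = 8.404 h.

8.40 h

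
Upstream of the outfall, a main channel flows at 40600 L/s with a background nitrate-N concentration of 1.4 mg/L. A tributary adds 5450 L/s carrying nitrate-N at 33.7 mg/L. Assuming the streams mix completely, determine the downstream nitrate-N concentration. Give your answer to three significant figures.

5.22 mg/L

Conservation of mass: C = (40600·1.400 + 5450·33.70) / 46050 = 240500/46050 = 5.223 mg/L.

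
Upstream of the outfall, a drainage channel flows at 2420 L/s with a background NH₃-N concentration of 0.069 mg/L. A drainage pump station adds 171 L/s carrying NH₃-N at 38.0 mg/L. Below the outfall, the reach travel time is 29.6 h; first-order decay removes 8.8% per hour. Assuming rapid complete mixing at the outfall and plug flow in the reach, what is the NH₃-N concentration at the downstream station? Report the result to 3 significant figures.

After mixing, C = (2420·0.06900 + 171.0·38.00) / 2591 = 6665/2591 = 2.572 mg/L.
8.8%/h lost → k = −ln(1 − 0.088) = 0.09212 h⁻¹.
After decay, C = 2.572 × e^(−kt) = 2.572 × 0.06544 = 0.1683 mg/L.

0.168 mg/L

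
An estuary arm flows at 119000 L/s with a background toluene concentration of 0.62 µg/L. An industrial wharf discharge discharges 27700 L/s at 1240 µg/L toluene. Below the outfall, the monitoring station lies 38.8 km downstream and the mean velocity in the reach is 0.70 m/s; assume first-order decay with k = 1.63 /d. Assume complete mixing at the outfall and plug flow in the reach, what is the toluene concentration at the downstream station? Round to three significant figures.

82.5 µg/L

Conservation of mass: C = (119000·0.6200 + 27700·1240) / 146700 = 34420000/146700 = 234.6 µg/L.
Travel time t = 38.8·1000 / 0.70 = 55430 s = 15.40 h.
First-order decay: C = 234.6·exp(−k·t) = 234.6·0.3514 = 82.46 µg/L.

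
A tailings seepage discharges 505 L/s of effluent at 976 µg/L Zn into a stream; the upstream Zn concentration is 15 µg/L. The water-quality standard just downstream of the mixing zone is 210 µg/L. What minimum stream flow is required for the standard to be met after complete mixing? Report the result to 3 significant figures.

Set C_mix = 210: (Q·15.00 + 505.0·976.0) / (Q + 505.0) = 210
→ Q = 505.0·(976.0 − 210)/(210 − 15.00) = 1984 L/s.

1980 L/s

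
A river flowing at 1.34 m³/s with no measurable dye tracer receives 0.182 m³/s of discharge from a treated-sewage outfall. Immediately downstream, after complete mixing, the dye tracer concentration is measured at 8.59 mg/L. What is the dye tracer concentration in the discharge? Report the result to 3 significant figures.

71.8 mg/L

Mass balance: 1.340·0 + 0.1820·Cₑ = 1.522·8.590
→ Cₑ = (1.522·8.590 − 1.340·0) / 0.1820 = 71.84 mg/L.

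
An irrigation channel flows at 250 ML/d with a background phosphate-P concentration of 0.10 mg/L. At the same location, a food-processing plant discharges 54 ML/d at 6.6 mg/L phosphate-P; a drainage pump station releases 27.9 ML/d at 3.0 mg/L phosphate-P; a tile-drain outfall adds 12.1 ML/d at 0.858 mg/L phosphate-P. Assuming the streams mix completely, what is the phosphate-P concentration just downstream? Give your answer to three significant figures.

1.38 mg/L

After mixing, C = (250.0·0.1000 + 54.00·6.600 + 27.90·3.000 + 12.10·0.8580) / 344.0 = 475.5/344.0 = 1.382 mg/L.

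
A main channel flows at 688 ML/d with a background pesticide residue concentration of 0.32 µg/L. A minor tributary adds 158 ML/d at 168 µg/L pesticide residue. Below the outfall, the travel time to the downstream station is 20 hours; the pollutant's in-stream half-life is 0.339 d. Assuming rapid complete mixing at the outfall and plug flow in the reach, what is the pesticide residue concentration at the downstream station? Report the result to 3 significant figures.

5.76 µg/L

Flow-weighted average: C = (688.0·0.3200 + 158.0·168.0) / 846.0 = 26760/846.0 = 31.64 µg/L.
Half-life 0.339 d → k = ln 2 / 0.339 = 2.045 d⁻¹.
Decay over the reach: 31.64·exp(−kt) = 31.64·0.1820 = 5.757 µg/L.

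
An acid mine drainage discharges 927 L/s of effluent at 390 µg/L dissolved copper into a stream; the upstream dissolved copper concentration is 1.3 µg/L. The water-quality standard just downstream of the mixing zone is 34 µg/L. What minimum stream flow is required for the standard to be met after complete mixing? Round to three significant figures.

Set C_mix = 34: (Q·1.300 + 927.0·390.0) / (Q + 927.0) = 34
→ Q = 927.0·(390.0 − 34)/(34 − 1.300) = 10090 L/s.

10100 L/s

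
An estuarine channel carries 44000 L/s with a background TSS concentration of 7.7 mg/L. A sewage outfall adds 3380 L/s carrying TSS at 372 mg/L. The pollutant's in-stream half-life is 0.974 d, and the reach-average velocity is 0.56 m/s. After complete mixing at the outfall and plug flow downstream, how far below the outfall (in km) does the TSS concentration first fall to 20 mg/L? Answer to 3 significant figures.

35.5 km

Mixed concentration C = ΣQC/ΣQ = (44000·7.700 + 3380·372.0) / 47380 = 1596000/47380 = 33.69 mg/L.
Half-life 0.974 d → k = ln 2 / 0.974 = 0.7117 d⁻¹.
Set 33.69·exp(−k·t) = 20 → t = ln(33.69/20)/k = 63300 s = 17.58 h.
Distance = v·t = 0.56·63300 = 35450 m = 35.45 km.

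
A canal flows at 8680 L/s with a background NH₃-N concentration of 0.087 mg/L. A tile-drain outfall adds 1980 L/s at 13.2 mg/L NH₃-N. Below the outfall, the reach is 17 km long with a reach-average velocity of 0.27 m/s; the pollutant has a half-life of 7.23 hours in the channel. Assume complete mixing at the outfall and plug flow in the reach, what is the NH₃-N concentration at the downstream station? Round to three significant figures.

Mass balance: C = (8680·0.08700 + 1980·13.20) / 10660 = 26890/10660 = 2.523 mg/L.
Travel time t = 17·1000 / 0.27 = 62960 s = 17.49 h.
Half-life 7.23 h → k = ln 2 / 7.23 = 0.09587 h⁻¹ = 2.301 d⁻¹.
Decay over the reach: 2.523·exp(−kt) = 2.523·0.1870 = 0.4717 mg/L.

0.472 mg/L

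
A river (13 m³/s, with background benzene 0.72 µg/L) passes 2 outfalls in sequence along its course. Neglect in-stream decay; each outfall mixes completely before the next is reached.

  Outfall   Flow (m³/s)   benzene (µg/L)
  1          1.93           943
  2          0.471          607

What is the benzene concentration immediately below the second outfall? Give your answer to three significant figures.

137 µg/L

Below outfall 1: Q → 14.93 m³/s, C = (13.00·0.7200 + 1.930·943.0)/14.93 = 122.5 µg/L.
Below outfall 2: Q → 15.40 m³/s, C = (14.93·122.5 + 0.4710·607.0)/15.40 = 137.3 µg/L.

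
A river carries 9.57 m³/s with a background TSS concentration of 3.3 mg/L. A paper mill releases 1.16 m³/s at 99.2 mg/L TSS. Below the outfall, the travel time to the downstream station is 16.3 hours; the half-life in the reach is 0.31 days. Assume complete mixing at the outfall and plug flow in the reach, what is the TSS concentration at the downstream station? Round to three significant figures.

2.99 mg/L

Mixed concentration C = ΣQC/ΣQ = (9.570·3.300 + 1.160·99.20) / 10.73 = 146.7/10.73 = 13.67 mg/L.
Half-life 0.31 d → k = ln 2 / 0.31 = 2.236 d⁻¹.
Applying C = C₀e^(−kt): 13.67 × 0.2190 = 2.993 mg/L.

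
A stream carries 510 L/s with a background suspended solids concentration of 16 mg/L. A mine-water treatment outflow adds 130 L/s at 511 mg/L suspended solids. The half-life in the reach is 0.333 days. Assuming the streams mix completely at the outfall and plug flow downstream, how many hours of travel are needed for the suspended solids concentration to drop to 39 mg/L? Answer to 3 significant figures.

12.6 h

Mass balance: C = (510.0·16.00 + 130.0·511.0) / 640.0 = 74590/640.0 = 116.5 mg/L.
Half-life 0.333 d → k = ln 2 / 0.333 = 2.082 d⁻¹.
116.5·exp(−k·t) = 39 → t = ln(116.5/39)/k = 45440 s = 12.62 h.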